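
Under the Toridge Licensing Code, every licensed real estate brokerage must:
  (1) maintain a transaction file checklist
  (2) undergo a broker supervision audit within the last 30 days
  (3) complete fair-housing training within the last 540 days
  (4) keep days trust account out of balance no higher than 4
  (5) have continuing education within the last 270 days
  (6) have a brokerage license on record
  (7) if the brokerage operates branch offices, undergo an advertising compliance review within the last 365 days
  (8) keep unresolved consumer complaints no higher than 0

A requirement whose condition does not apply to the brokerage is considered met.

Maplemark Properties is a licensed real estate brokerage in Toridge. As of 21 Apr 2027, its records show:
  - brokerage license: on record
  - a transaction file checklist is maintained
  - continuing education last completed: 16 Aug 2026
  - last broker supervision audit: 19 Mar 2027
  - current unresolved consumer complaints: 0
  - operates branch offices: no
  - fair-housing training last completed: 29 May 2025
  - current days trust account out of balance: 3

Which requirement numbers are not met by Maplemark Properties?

1. transaction file checklist present → met
2. broker supervision audit 33 days ago vs limit 30 → not met
3. fair-housing training 692 days ago vs limit 540 → not met
4. days trust account out of balance 3 ≤ 4 → met
5. continuing education 248 days ago vs limit 270 → met
6. brokerage license present → met
7. condition 'operates branch offices' does not hold → requirement n/a → met
8. unresolved consumer complaints 0 ≤ 0 → met
Not met: 2, 3

2, 3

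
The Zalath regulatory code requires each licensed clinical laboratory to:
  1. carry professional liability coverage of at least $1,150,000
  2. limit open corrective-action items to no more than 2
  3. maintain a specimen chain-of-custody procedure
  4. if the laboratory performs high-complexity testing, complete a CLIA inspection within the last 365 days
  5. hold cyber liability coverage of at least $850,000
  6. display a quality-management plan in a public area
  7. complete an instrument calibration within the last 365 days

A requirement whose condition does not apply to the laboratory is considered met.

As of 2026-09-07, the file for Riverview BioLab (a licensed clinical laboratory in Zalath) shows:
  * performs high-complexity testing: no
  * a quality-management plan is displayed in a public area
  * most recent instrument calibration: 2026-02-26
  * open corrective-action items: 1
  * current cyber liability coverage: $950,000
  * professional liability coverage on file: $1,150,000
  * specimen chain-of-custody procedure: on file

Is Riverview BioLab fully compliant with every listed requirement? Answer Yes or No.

1. professional liability coverage $1,150,000 ≥ $1,150,000 → met
2. open corrective-action items 1 ≤ 2 → met
3. specimen chain-of-custody procedure present → met
4. condition 'performs high-complexity testing' does not hold → requirement n/a → met
5. cyber liability coverage $950,000 ≥ $850,000 → met
6. quality-management plan present → met
7. instrument calibration 193 days ago vs limit 365 → met
All met.

Yes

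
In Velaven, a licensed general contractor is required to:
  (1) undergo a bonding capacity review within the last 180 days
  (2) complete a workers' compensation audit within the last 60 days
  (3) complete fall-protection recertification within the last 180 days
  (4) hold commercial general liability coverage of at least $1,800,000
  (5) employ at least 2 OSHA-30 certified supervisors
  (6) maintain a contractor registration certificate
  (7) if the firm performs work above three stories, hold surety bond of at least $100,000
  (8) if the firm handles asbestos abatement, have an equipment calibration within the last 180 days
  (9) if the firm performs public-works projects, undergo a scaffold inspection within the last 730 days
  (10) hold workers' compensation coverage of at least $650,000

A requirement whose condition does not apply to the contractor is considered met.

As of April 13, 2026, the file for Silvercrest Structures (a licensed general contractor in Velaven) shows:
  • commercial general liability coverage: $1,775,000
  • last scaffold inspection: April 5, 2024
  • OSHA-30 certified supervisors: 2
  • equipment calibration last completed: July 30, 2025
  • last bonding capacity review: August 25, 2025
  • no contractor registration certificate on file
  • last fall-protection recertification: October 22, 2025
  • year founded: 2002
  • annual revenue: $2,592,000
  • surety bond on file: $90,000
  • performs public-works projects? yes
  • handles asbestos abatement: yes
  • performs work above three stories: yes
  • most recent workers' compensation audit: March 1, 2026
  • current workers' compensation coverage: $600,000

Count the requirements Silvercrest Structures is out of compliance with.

1. bonding capacity review 231 days ago vs limit 180 → not met
2. workers' compensation audit 43 days ago vs limit 60 → met
3. fall-protection recertification 173 days ago vs limit 180 → met
4. commercial general liability coverage $1,775,000 < $1,800,000 → not met
5. OSHA-30 certified supervisors 2 ≥ 2 → met
6. contractor registration certificate absent → not met
7. condition 'performs work above three stories' holds; surety bond $90,000 < $100,000 → not met
8. condition 'handles asbestos abatement' holds; equipment calibration 257 days ago vs limit 180 → not met
9. condition 'performs public-works projects' holds; scaffold inspection 738 days ago vs limit 730 → not met
10. workers' compensation coverage $600,000 < $650,000 → not met
Not met: 7 of 10

7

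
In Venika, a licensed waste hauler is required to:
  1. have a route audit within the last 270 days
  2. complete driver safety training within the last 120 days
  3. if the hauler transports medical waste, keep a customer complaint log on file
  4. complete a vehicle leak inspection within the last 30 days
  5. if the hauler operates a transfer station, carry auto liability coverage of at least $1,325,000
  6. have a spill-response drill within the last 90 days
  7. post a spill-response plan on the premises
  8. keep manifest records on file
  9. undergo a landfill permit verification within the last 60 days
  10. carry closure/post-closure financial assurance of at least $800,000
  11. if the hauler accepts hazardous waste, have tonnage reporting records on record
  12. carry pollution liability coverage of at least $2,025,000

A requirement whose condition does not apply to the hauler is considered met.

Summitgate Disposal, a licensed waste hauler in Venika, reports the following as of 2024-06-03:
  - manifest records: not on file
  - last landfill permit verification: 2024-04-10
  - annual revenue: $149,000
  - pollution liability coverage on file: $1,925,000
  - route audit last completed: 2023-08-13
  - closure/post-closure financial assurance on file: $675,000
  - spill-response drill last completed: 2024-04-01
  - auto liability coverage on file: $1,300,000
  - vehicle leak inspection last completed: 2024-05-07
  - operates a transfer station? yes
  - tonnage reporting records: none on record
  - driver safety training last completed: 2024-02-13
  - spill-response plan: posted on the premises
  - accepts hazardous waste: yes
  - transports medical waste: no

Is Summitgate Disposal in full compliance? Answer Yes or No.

1. route audit 295 days ago vs limit 270 → not met
2. driver safety training 111 days ago vs limit 120 → met
3. condition 'transports medical waste' does not hold → requirement n/a → met
4. vehicle leak inspection 27 days ago vs limit 30 → met
5. condition 'operates a transfer station' holds; auto liability coverage $1,300,000 < $1,325,000 → not met
6. spill-response drill 63 days ago vs limit 90 → met
7. spill-response plan present → met
8. manifest records absent → not met
9. landfill permit verification 54 days ago vs limit 60 → met
10. closure/post-closure financial assurance $675,000 < $800,000 → not met
11. condition 'accepts hazardous waste' holds; tonnage reporting records absent → not met
12. pollution liability coverage $1,925,000 < $2,025,000 → not met
Not met: 1, 5, 8, 10, 11, 12

No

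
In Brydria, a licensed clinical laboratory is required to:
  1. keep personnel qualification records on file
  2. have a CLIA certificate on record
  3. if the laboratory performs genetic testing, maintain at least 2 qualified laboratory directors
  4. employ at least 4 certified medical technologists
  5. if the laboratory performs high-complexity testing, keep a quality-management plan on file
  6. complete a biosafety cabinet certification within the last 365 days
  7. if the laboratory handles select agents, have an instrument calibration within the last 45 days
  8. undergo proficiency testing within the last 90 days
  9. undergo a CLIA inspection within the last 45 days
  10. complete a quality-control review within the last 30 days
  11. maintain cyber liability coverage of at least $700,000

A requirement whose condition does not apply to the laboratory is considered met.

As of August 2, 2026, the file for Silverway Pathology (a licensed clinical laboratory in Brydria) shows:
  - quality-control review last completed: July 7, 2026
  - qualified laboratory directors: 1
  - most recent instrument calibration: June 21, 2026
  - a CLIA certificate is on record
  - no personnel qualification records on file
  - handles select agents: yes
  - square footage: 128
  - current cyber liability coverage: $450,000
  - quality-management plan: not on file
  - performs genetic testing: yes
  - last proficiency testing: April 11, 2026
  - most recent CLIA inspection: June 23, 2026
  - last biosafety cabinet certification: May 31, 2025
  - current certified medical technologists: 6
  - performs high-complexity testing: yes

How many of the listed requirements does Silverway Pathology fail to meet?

1. personnel qualification records absent → not met
2. CLIA certificate present → met
3. condition 'performs genetic testing' holds; qualified laboratory directors 1 < 2 → not met
4. certified medical technologists 6 ≥ 4 → met
5. condition 'performs high-complexity testing' holds; quality-management plan absent → not met
6. biosafety cabinet certification 428 days ago vs limit 365 → not met
7. condition 'handles select agents' holds; instrument calibration 42 days ago vs limit 45 → met
8. proficiency testing 113 days ago vs limit 90 → not met
9. CLIA inspection 40 days ago vs limit 45 → met
10. quality-control review 26 days ago vs limit 30 → met
11. cyber liability coverage $450,000 < $700,000 → not met
Not met: 6 of 11

6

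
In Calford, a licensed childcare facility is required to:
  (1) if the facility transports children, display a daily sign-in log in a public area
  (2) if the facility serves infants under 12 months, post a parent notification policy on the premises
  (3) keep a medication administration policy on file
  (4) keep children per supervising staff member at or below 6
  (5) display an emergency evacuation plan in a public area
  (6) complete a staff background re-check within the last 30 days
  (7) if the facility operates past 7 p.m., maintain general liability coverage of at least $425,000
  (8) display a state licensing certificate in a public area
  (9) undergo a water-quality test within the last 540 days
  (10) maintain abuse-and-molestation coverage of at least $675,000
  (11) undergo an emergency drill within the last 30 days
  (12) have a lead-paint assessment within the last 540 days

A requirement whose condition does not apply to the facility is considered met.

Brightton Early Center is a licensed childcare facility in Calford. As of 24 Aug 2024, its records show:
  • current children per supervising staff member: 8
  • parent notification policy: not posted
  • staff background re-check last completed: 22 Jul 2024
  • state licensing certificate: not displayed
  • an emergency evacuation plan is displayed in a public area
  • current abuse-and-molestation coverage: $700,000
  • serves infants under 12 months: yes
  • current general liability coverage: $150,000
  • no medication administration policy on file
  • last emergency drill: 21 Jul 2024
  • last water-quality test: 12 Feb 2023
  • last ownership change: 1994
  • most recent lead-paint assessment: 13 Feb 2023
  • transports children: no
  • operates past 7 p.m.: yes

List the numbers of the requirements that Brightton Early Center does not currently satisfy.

1. condition 'transports children' does not hold → requirement n/a → met
2. condition 'serves infants under 12 months' holds; parent notification policy absent → not met
3. medication administration policy absent → not met
4. children per supervising staff member 8 > 6 → not met
5. emergency evacuation plan present → met
6. staff background re-check 33 days ago vs limit 30 → not met
7. condition 'operates past 7 p.m.' holds; general liability coverage $150,000 < $425,000 → not met
8. state licensing certificate absent → not met
9. water-quality test 559 days ago vs limit 540 → not met
10. abuse-and-molestation coverage $700,000 ≥ $675,000 → met
11. emergency drill 34 days ago vs limit 30 → not met
12. lead-paint assessment 558 days ago vs limit 540 → not met
Not met: 2, 3, 4, 6, 7, 8, 9, 11, 12

2, 3, 4, 6, 7, 8, 9, 11, 12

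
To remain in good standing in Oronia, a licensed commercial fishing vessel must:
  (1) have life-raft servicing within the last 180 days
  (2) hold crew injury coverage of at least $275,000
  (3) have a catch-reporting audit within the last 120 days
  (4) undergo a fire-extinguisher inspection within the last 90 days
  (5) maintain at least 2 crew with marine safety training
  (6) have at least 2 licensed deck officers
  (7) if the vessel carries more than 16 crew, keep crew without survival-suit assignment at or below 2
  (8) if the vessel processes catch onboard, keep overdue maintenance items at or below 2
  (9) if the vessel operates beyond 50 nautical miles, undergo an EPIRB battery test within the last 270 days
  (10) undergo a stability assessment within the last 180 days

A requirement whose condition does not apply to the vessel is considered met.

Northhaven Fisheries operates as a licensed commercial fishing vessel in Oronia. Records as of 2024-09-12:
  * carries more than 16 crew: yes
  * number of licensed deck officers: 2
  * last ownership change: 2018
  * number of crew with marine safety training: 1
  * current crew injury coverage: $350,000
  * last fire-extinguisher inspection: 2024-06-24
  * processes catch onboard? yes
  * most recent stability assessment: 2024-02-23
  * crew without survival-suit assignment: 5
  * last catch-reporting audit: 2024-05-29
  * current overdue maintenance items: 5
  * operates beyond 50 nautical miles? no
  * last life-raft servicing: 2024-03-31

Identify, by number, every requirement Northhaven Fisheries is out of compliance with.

5, 7, 8, 10

1. life-raft servicing 165 days ago vs limit 180 → met
2. crew injury coverage $350,000 ≥ $275,000 → met
3. catch-reporting audit 106 days ago vs limit 120 → met
4. fire-extinguisher inspection 80 days ago vs limit 90 → met
5. crew with marine safety training 1 < 2 → not met
6. licensed deck officers 2 ≥ 2 → met
7. condition 'carries more than 16 crew' holds; crew without survival-suit assignment 5 > 2 → not met
8. condition 'processes catch onboard' holds; overdue maintenance items 5 > 2 → not met
9. condition 'operates beyond 50 nautical miles' does not hold → requirement n/a → met
10. stability assessment 202 days ago vs limit 180 → not met
Not met: 5, 7, 8, 10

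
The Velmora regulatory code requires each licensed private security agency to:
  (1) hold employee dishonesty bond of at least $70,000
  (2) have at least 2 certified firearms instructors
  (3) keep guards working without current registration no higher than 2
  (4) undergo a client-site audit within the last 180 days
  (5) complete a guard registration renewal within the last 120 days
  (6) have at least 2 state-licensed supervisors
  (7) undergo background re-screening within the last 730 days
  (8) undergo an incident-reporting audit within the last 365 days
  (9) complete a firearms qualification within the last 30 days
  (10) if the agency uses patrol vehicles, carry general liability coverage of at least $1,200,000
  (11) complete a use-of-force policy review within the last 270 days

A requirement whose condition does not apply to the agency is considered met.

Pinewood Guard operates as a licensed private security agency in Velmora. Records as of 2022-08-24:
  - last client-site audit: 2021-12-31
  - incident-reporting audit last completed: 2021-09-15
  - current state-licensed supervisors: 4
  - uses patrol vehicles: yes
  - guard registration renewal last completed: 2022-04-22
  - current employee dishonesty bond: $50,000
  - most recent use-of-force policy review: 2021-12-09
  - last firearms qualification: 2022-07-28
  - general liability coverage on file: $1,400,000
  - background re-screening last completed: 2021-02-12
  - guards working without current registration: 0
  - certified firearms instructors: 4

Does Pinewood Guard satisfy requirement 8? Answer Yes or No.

Yes

8. incident-reporting audit 343 days ago vs limit 365 → met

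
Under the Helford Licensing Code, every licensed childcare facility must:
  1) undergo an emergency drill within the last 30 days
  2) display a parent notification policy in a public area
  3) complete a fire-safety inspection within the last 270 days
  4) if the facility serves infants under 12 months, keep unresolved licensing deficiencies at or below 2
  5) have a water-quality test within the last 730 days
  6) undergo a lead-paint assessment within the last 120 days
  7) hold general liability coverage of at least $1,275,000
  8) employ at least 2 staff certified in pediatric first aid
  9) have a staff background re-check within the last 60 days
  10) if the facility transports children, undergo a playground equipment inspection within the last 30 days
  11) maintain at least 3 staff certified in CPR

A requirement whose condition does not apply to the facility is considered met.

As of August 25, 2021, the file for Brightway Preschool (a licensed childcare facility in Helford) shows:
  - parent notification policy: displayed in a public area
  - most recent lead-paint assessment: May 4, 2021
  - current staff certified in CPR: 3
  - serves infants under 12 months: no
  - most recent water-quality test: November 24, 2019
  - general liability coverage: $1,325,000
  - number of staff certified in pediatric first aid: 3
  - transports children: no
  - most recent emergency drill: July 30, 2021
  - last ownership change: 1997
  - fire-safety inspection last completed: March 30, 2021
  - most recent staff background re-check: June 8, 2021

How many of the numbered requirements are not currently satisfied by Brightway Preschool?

1. emergency drill 26 days ago vs limit 30 → met
2. parent notification policy present → met
3. fire-safety inspection 148 days ago vs limit 270 → met
4. condition 'serves infants under 12 months' does not hold → requirement n/a → met
5. water-quality test 640 days ago vs limit 730 → met
6. lead-paint assessment 113 days ago vs limit 120 → met
7. general liability coverage $1,325,000 ≥ $1,275,000 → met
8. staff certified in pediatric first aid 3 ≥ 2 → met
9. staff background re-check 78 days ago vs limit 60 → not met
10. condition 'transports children' does not hold → requirement n/a → met
11. staff certified in CPR 3 ≥ 3 → met
Not met: 1 of 11

1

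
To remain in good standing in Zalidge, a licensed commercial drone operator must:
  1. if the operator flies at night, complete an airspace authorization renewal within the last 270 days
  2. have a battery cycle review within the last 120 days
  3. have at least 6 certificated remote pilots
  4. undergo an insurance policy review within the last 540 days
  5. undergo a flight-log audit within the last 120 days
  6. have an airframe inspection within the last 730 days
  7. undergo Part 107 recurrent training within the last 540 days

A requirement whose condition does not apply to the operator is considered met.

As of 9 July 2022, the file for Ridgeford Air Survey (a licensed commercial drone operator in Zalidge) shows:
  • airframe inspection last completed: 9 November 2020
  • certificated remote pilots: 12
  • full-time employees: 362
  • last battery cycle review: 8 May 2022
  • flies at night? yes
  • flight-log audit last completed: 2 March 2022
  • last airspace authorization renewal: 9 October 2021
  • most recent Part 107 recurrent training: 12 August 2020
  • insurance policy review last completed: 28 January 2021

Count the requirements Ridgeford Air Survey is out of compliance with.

1. condition 'flies at night' holds; airspace authorization renewal 273 days ago vs limit 270 → not met
2. battery cycle review 62 days ago vs limit 120 → met
3. certificated remote pilots 12 ≥ 6 → met
4. insurance policy review 527 days ago vs limit 540 → met
5. flight-log audit 129 days ago vs limit 120 → not met
6. airframe inspection 607 days ago vs limit 730 → met
7. Part 107 recurrent training 696 days ago vs limit 540 → not met
Not met: 3 of 7

3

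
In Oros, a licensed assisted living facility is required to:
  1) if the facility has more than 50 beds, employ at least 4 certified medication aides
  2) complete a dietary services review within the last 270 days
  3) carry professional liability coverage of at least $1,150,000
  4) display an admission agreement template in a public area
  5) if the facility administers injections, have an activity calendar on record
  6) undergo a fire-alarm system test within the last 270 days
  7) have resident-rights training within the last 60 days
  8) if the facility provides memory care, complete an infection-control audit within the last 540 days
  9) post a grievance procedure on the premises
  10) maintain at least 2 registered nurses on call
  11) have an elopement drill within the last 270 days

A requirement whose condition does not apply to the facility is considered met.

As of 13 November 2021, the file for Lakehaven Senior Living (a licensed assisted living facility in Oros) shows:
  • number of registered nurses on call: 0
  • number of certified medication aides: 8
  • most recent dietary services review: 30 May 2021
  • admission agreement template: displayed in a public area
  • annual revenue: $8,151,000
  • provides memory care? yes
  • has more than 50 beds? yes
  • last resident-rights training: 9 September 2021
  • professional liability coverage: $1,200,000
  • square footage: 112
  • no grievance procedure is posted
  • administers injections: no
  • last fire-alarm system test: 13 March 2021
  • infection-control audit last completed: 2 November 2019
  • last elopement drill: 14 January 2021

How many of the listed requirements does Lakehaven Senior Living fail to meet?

1. condition 'has more than 50 beds' holds; certified medication aides 8 ≥ 4 → met
2. dietary services review 167 days ago vs limit 270 → met
3. professional liability coverage $1,200,000 ≥ $1,150,000 → met
4. admission agreement template present → met
5. condition 'administers injections' does not hold → requirement n/a → met
6. fire-alarm system test 245 days ago vs limit 270 → met
7. resident-rights training 65 days ago vs limit 60 → not met
8. condition 'provides memory care' holds; infection-control audit 742 days ago vs limit 540 → not met
9. grievance procedure absent → not met
10. registered nurses on call 0 < 2 → not met
11. elopement drill 303 days ago vs limit 270 → not met
Not met: 5 of 11

5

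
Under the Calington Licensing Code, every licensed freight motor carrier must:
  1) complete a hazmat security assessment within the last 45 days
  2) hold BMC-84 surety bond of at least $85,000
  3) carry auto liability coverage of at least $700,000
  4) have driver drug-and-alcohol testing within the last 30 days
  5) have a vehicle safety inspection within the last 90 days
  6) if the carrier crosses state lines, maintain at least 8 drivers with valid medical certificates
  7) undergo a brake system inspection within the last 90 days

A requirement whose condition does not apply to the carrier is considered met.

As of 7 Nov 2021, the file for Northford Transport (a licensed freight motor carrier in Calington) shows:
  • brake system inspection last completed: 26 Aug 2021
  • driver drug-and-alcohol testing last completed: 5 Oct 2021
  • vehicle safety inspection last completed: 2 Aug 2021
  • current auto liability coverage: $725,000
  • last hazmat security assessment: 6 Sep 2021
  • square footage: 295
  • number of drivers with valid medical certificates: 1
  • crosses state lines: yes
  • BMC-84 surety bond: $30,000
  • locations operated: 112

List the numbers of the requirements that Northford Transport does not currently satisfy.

1, 2, 4, 5, 6

1. hazmat security assessment 62 days ago vs limit 45 → not met
2. BMC-84 surety bond $30,000 < $85,000 → not met
3. auto liability coverage $725,000 ≥ $700,000 → met
4. driver drug-and-alcohol testing 33 days ago vs limit 30 → not met
5. vehicle safety inspection 97 days ago vs limit 90 → not met
6. condition 'crosses state lines' holds; drivers with valid medical certificates 1 < 8 → not met
7. brake system inspection 73 days ago vs limit 90 → met
Not met: 1, 2, 4, 5, 6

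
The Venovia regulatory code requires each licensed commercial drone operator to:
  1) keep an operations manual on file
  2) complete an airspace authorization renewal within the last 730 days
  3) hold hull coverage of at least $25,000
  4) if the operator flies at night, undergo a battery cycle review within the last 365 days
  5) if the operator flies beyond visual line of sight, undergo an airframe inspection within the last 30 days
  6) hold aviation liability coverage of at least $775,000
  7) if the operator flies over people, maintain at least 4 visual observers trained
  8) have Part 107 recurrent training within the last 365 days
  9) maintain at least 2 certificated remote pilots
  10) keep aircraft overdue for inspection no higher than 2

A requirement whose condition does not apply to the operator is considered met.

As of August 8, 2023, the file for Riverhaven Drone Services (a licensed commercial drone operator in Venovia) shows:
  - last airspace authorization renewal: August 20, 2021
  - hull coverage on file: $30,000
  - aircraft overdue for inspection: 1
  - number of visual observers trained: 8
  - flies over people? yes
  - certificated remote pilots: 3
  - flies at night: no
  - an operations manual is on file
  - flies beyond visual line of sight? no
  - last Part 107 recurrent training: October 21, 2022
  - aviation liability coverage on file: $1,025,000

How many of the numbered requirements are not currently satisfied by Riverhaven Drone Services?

1. operations manual present → met
2. airspace authorization renewal 718 days ago vs limit 730 → met
3. hull coverage $30,000 ≥ $25,000 → met
4. condition 'flies at night' does not hold → requirement n/a → met
5. condition 'flies beyond visual line of sight' does not hold → requirement n/a → met
6. aviation liability coverage $1,025,000 ≥ $775,000 → met
7. condition 'flies over people' holds; visual observers trained 8 ≥ 4 → met
8. Part 107 recurrent training 291 days ago vs limit 365 → met
9. certificated remote pilots 3 ≥ 2 → met
10. aircraft overdue for inspection 1 ≤ 2 → met
Not met: 0 of 10

0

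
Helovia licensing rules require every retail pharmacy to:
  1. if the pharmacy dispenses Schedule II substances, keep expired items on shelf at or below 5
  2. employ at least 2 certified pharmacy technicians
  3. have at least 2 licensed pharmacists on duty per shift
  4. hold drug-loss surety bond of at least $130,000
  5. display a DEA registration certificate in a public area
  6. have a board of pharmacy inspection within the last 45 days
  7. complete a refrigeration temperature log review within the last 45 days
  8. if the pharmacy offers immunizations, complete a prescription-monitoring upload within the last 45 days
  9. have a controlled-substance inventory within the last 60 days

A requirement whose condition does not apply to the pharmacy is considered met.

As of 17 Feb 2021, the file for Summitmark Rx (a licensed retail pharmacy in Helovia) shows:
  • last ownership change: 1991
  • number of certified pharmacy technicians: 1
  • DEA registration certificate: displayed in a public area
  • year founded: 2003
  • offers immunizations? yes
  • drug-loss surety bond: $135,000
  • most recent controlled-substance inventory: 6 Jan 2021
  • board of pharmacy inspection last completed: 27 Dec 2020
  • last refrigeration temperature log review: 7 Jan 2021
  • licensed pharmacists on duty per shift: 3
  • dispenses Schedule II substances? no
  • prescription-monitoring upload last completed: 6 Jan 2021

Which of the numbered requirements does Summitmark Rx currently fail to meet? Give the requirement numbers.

2, 6

1. condition 'dispenses Schedule II substances' does not hold → requirement n/a → met
2. certified pharmacy technicians 1 < 2 → not met
3. licensed pharmacists on duty per shift 3 ≥ 2 → met
4. drug-loss surety bond $135,000 ≥ $130,000 → met
5. DEA registration certificate present → met
6. board of pharmacy inspection 52 days ago vs limit 45 → not met
7. refrigeration temperature log review 41 days ago vs limit 45 → met
8. condition 'offers immunizations' holds; prescription-monitoring upload 42 days ago vs limit 45 → met
9. controlled-substance inventory 42 days ago vs limit 60 → met
Not met: 2, 6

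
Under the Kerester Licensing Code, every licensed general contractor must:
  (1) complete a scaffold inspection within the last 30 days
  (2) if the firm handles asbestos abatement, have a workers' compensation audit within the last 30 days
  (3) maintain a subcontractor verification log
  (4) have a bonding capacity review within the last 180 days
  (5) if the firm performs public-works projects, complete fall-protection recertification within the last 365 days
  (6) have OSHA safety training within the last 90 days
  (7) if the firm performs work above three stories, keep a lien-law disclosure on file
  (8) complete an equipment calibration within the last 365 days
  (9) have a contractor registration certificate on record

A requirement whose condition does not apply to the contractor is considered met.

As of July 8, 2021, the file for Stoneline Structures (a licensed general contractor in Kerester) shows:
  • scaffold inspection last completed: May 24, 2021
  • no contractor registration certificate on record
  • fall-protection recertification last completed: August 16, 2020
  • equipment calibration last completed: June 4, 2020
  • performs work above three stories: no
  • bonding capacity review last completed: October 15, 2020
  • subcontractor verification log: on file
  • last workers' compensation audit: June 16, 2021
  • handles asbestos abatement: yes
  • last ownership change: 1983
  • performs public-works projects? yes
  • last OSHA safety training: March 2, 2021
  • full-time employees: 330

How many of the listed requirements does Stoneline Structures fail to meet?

1. scaffold inspection 45 days ago vs limit 30 → not met
2. condition 'handles asbestos abatement' holds; workers' compensation audit 22 days ago vs limit 30 → met
3. subcontractor verification log present → met
4. bonding capacity review 266 days ago vs limit 180 → not met
5. condition 'performs public-works projects' holds; fall-protection recertification 326 days ago vs limit 365 → met
6. OSHA safety training 128 days ago vs limit 90 → not met
7. condition 'performs work above three stories' does not hold → requirement n/a → met
8. equipment calibration 399 days ago vs limit 365 → not met
9. contractor registration certificate absent → not met
Not met: 5 of 9

5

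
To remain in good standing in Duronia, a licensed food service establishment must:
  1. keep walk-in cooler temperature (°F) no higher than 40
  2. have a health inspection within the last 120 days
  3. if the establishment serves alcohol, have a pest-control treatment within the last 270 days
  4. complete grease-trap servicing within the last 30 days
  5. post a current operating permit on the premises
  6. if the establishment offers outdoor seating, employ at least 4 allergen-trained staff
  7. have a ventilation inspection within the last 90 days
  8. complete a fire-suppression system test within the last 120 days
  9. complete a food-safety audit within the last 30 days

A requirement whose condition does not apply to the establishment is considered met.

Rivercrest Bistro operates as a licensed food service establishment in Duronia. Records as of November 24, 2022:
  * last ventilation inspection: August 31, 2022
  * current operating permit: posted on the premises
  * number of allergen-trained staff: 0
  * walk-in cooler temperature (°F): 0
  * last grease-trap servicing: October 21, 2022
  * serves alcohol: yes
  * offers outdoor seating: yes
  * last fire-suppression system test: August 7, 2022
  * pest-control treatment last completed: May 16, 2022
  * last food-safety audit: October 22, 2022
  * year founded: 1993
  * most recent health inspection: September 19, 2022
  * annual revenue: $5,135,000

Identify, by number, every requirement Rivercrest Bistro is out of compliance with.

4, 6, 9

1. walk-in cooler temperature (°F) 0 ≤ 40 → met
2. health inspection 66 days ago vs limit 120 → met
3. condition 'serves alcohol' holds; pest-control treatment 192 days ago vs limit 270 → met
4. grease-trap servicing 34 days ago vs limit 30 → not met
5. current operating permit present → met
6. condition 'offers outdoor seating' holds; allergen-trained staff 0 < 4 → not met
7. ventilation inspection 85 days ago vs limit 90 → met
8. fire-suppression system test 109 days ago vs limit 120 → met
9. food-safety audit 33 days ago vs limit 30 → not met
Not met: 4, 6, 9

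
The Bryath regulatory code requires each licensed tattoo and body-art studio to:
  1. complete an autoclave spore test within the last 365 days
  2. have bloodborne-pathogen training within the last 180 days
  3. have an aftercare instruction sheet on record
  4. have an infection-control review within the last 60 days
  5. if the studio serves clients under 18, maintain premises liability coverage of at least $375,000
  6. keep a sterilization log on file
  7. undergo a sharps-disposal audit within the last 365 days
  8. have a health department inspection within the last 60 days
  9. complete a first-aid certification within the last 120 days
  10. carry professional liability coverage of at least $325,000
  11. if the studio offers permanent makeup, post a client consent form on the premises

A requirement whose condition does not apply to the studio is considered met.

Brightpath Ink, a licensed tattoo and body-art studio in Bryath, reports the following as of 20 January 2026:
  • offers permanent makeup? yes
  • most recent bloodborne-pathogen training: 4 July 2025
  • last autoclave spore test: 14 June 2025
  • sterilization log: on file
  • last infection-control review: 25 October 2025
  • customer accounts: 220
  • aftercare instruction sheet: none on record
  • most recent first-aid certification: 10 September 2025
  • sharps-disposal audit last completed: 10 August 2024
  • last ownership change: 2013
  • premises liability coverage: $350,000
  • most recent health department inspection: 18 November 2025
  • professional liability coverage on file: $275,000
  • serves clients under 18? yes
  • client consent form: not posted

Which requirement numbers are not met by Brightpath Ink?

1. autoclave spore test 220 days ago vs limit 365 → met
2. bloodborne-pathogen training 200 days ago vs limit 180 → not met
3. aftercare instruction sheet absent → not met
4. infection-control review 87 days ago vs limit 60 → not met
5. condition 'serves clients under 18' holds; premises liability coverage $350,000 < $375,000 → not met
6. sterilization log present → met
7. sharps-disposal audit 528 days ago vs limit 365 → not met
8. health department inspection 63 days ago vs limit 60 → not met
9. first-aid certification 132 days ago vs limit 120 → not met
10. professional liability coverage $275,000 < $325,000 → not met
11. condition 'offers permanent makeup' holds; client consent form absent → not met
Not met: 2, 3, 4, 5, 7, 8, 9, 10, 11

2, 3, 4, 5, 7, 8, 9, 10, 11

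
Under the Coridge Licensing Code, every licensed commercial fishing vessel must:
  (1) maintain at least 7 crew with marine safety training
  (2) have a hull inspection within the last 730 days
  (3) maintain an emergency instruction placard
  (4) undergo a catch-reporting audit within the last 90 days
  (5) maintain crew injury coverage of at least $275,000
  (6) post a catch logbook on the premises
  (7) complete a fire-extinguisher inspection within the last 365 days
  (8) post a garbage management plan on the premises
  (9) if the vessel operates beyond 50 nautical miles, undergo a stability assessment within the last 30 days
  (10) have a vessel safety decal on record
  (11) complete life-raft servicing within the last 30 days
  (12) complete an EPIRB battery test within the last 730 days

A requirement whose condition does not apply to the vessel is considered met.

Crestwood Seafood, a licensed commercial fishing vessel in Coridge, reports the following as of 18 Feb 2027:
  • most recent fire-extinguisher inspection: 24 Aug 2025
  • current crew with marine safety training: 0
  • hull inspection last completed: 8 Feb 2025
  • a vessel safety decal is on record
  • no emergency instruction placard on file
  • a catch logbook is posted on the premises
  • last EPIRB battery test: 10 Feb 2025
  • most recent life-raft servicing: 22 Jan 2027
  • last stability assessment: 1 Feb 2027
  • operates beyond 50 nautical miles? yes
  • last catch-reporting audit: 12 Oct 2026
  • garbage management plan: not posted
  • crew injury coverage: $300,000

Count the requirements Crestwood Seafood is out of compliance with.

7

1. crew with marine safety training 0 < 7 → not met
2. hull inspection 740 days ago vs limit 730 → not met
3. emergency instruction placard absent → not met
4. catch-reporting audit 129 days ago vs limit 90 → not met
5. crew injury coverage $300,000 ≥ $275,000 → met
6. catch logbook present → met
7. fire-extinguisher inspection 543 days ago vs limit 365 → not met
8. garbage management plan absent → not met
9. condition 'operates beyond 50 nautical miles' holds; stability assessment 17 days ago vs limit 30 → met
10. vessel safety decal present → met
11. life-raft servicing 27 days ago vs limit 30 → met
12. EPIRB battery test 738 days ago vs limit 730 → not met
Not met: 7 of 12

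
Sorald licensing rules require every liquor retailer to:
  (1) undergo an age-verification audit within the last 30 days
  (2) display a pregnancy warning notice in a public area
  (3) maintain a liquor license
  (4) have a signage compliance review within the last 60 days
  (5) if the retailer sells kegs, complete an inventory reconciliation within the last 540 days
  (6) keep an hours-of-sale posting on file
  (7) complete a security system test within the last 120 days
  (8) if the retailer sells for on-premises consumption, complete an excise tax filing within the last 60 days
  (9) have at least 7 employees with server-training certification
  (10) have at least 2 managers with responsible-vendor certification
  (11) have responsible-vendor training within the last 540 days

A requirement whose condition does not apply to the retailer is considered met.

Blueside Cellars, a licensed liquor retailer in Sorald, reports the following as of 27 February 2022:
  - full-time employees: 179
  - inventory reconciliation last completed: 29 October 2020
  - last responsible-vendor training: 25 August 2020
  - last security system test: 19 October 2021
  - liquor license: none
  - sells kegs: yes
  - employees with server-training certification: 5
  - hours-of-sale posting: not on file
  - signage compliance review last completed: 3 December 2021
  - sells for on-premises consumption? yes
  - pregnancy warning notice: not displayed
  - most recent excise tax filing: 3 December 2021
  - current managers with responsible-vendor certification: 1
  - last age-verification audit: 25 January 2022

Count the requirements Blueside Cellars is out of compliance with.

1. age-verification audit 33 days ago vs limit 30 → not met
2. pregnancy warning notice absent → not met
3. liquor license absent → not met
4. signage compliance review 86 days ago vs limit 60 → not met
5. condition 'sells kegs' holds; inventory reconciliation 486 days ago vs limit 540 → met
6. hours-of-sale posting absent → not met
7. security system test 131 days ago vs limit 120 → not met
8. condition 'sells for on-premises consumption' holds; excise tax filing 86 days ago vs limit 60 → not met
9. employees with server-training certification 5 < 7 → not met
10. managers with responsible-vendor certification 1 < 2 → not met
11. responsible-vendor training 551 days ago vs limit 540 → not met
Not met: 10 of 11

10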